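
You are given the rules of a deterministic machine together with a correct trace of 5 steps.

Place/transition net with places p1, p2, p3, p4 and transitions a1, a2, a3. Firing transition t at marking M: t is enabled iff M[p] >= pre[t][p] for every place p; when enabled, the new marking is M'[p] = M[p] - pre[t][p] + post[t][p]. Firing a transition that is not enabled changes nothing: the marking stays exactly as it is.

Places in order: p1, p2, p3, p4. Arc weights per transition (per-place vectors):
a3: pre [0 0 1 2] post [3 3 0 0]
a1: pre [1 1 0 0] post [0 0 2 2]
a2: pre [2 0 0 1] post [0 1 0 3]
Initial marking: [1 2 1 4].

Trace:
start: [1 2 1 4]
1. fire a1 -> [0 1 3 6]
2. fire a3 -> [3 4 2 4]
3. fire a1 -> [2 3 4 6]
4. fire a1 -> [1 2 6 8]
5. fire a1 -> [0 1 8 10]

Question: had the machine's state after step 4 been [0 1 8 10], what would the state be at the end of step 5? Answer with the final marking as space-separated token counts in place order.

state after step 4 := [0 1 8 10]
5. fire a1 -> [0 1 8 10]

0 1 8 10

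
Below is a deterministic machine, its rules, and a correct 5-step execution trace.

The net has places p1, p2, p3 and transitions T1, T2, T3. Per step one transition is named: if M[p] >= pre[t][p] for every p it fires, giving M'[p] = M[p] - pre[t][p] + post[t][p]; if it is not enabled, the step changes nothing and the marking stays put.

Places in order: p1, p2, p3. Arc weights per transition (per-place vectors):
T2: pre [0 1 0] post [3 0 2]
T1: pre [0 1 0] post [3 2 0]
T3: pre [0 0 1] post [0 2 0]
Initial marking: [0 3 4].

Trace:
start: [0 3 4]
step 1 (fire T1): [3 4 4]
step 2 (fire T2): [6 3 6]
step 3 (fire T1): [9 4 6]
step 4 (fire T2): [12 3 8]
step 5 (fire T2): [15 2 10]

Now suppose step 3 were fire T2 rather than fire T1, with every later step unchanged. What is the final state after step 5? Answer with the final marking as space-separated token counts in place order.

15 0 12

(re-executing from step 3 with the substitution; state before step 3: [6 3 6])
step 3 (fire T2): [9 2 8]
step 4 (fire T2): [12 1 10]
step 5 (fire T2): [15 0 12]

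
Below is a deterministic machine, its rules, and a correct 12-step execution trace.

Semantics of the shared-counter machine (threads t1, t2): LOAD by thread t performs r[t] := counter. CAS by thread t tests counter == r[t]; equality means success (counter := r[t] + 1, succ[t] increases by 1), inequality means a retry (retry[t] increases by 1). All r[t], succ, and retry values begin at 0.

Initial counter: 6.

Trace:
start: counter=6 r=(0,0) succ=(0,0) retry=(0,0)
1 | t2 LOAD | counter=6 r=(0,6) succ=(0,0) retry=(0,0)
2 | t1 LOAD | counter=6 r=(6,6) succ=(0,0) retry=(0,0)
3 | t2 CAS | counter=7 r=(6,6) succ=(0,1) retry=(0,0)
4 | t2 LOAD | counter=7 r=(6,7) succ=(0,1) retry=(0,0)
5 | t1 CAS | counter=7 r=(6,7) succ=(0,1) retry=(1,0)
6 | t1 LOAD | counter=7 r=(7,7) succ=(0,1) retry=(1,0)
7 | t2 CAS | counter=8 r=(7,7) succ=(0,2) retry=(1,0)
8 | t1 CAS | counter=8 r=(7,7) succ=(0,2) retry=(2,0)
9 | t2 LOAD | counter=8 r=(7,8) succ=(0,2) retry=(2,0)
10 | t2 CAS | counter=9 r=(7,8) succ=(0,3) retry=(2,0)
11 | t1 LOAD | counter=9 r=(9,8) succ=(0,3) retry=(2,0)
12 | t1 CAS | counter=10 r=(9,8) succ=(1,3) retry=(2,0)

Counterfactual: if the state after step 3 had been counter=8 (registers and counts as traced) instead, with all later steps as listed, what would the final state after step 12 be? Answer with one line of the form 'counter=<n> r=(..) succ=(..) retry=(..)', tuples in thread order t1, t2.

counter=11 r=(10,9) succ=(1,3) retry=(2,0)

state after step 3 := counter=8 r=(6,6) succ=(0,1) retry=(0,0)
4 | t2 LOAD | counter=8 r=(6,8) succ=(0,1) retry=(0,0)
5 | t1 CAS | counter=8 r=(6,8) succ=(0,1) retry=(1,0)
6 | t1 LOAD | counter=8 r=(8,8) succ=(0,1) retry=(1,0)
7 | t2 CAS | counter=9 r=(8,8) succ=(0,2) retry=(1,0)
8 | t1 CAS | counter=9 r=(8,8) succ=(0,2) retry=(2,0)
9 | t2 LOAD | counter=9 r=(8,9) succ=(0,2) retry=(2,0)
10 | t2 CAS | counter=10 r=(8,9) succ=(0,3) retry=(2,0)
11 | t1 LOAD | counter=10 r=(10,9) succ=(0,3) retry=(2,0)
12 | t1 CAS | counter=11 r=(10,9) succ=(1,3) retry=(2,0)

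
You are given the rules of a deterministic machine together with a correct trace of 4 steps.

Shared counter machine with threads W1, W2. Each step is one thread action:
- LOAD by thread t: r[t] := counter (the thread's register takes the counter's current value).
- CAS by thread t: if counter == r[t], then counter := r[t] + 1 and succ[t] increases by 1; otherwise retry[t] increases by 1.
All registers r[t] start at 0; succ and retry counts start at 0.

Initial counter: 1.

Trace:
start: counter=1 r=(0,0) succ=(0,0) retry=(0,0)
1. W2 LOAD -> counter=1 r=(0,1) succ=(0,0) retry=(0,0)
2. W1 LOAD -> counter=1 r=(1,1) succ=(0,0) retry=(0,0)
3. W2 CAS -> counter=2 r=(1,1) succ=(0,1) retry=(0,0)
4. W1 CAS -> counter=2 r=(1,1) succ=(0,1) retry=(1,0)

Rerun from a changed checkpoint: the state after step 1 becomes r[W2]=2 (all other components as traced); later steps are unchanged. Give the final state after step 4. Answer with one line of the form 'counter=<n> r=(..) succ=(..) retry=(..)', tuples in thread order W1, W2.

counter=2 r=(1,2) succ=(1,0) retry=(0,1)

state after step 1 := counter=1 r=(0,2) succ=(0,0) retry=(0,0)
2. W1 LOAD -> counter=1 r=(1,2) succ=(0,0) retry=(0,0)
3. W2 CAS -> counter=1 r=(1,2) succ=(0,0) retry=(0,1)
4. W1 CAS -> counter=2 r=(1,2) succ=(1,0) retry=(0,1)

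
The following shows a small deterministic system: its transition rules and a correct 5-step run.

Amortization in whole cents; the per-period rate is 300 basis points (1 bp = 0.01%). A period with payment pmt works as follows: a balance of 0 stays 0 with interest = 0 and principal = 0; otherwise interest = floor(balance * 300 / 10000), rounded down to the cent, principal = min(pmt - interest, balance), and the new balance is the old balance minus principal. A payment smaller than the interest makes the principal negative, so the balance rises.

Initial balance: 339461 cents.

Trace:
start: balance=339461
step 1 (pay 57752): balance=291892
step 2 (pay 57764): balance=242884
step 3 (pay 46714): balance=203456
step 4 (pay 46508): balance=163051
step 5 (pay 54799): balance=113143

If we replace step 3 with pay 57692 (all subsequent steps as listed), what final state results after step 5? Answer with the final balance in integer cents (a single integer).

(re-executing from step 3 with the substitution; state before step 3: balance=242884)
step 3 (pay 57692): balance=192478
step 4 (pay 46508): balance=151744
step 5 (pay 54799): balance=101497

101497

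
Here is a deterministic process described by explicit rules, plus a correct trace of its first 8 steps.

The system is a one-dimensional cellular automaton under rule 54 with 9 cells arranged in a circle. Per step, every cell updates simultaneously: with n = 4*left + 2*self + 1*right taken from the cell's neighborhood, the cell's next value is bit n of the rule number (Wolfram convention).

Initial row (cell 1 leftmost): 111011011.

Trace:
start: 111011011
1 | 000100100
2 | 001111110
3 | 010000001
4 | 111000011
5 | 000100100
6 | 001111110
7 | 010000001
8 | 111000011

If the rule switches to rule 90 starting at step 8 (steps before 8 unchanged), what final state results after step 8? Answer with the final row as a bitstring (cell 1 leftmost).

001000010

(re-executing step 8 under rule 90; state before step 8: 010000001)
8 | 001000010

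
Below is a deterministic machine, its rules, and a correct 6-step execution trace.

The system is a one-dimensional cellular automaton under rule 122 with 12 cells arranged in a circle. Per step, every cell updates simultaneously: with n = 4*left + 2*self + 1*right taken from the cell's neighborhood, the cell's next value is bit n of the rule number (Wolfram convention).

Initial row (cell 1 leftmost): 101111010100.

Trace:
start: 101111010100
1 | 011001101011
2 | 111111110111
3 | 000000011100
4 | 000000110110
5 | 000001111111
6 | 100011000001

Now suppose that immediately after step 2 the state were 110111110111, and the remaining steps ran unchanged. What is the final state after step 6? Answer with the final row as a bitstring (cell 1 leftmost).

000000000000

state after step 2 := 110111110111
3 | 011100011100
4 | 110110110110
5 | 111111111111
6 | 000000000000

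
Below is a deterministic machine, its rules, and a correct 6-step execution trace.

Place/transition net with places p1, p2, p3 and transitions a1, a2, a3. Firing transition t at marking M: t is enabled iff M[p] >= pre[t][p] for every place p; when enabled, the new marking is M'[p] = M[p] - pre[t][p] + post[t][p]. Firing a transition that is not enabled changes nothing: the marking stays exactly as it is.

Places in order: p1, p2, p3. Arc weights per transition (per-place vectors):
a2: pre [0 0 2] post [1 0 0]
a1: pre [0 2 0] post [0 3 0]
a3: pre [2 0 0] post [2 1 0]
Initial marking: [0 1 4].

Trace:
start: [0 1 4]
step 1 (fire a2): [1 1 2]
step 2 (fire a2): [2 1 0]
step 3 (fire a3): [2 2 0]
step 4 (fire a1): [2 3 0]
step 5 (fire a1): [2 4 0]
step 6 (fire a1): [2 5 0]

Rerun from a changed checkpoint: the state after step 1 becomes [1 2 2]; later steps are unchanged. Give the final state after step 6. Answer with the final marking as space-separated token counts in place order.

state after step 1 := [1 2 2]
step 2 (fire a2): [2 2 0]
step 3 (fire a3): [2 3 0]
step 4 (fire a1): [2 4 0]
step 5 (fire a1): [2 5 0]
step 6 (fire a1): [2 6 0]

2 6 0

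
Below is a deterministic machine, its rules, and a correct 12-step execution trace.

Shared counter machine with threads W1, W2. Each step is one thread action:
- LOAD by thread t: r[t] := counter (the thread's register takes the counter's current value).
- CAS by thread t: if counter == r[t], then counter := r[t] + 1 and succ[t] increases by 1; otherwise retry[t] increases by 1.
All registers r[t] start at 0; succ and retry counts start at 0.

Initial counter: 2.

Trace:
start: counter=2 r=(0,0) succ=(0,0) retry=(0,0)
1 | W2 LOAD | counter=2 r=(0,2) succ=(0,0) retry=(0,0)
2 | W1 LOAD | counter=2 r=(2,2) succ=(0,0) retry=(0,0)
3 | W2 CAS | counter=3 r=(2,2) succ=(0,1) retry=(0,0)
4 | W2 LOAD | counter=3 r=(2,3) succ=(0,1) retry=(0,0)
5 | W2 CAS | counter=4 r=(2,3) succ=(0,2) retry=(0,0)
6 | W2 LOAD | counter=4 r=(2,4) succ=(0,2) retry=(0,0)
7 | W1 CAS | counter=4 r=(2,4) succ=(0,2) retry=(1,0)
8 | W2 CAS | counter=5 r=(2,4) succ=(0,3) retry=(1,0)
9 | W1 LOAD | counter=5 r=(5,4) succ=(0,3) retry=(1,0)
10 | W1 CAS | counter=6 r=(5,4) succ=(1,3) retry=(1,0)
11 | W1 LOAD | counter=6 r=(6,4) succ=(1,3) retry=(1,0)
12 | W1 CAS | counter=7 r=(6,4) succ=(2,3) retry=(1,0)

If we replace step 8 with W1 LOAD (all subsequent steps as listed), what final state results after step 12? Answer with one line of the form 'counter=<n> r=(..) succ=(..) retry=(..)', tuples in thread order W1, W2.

counter=6 r=(5,4) succ=(2,2) retry=(1,0)

(re-executing from step 8 with the substitution; state before step 8: counter=4 r=(2,4) succ=(0,2) retry=(1,0))
8 | W1 LOAD | counter=4 r=(4,4) succ=(0,2) retry=(1,0)
9 | W1 LOAD | counter=4 r=(4,4) succ=(0,2) retry=(1,0)
10 | W1 CAS | counter=5 r=(4,4) succ=(1,2) retry=(1,0)
11 | W1 LOAD | counter=5 r=(5,4) succ=(1,2) retry=(1,0)
12 | W1 CAS | counter=6 r=(5,4) succ=(2,2) retry=(1,0)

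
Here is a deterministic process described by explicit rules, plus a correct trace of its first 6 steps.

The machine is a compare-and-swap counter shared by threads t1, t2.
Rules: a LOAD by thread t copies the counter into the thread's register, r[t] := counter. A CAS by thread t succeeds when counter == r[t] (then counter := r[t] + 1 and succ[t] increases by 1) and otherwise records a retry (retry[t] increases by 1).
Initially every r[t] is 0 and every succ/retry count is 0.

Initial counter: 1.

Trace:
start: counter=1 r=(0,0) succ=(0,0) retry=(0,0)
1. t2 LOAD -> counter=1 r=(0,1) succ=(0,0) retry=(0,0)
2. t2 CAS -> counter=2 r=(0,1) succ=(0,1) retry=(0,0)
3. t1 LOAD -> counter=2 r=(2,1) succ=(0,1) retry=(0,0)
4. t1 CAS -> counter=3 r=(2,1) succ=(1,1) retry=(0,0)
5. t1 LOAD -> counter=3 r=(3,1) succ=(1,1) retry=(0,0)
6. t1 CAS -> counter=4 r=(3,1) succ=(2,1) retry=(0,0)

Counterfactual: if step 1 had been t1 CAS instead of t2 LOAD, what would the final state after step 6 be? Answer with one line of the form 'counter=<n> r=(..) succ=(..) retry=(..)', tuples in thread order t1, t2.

(re-executing from step 1 with the substitution; state before step 1: counter=1 r=(0,0) succ=(0,0) retry=(0,0))
1. t1 CAS -> counter=1 r=(0,0) succ=(0,0) retry=(1,0)
2. t2 CAS -> counter=1 r=(0,0) succ=(0,0) retry=(1,1)
3. t1 LOAD -> counter=1 r=(1,0) succ=(0,0) retry=(1,1)
4. t1 CAS -> counter=2 r=(1,0) succ=(1,0) retry=(1,1)
5. t1 LOAD -> counter=2 r=(2,0) succ=(1,0) retry=(1,1)
6. t1 CAS -> counter=3 r=(2,0) succ=(2,0) retry=(1,1)

counter=3 r=(2,0) succ=(2,0) retry=(1,1)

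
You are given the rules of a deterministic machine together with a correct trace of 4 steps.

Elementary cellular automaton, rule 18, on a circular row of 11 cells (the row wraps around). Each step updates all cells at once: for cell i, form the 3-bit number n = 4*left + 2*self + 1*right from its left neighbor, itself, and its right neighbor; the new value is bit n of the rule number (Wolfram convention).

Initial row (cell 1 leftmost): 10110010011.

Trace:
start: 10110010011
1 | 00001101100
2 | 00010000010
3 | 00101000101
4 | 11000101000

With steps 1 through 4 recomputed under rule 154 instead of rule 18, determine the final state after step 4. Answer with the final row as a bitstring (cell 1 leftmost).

00100111011

(re-executing steps 1..4 under rule 154; state before step 1: 10110010011)
1 | 00101101111
2 | 11001001110
3 | 10110111100
4 | 00100111011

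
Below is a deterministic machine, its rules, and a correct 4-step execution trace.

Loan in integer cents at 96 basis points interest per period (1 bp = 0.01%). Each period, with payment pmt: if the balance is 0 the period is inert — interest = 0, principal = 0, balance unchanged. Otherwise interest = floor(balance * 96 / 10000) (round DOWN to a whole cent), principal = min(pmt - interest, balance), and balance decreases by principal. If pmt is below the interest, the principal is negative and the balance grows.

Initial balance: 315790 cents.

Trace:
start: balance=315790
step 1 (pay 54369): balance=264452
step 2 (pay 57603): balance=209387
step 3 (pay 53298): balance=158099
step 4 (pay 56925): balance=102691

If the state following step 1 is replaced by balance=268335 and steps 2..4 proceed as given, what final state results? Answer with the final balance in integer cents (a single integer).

state after step 1 := balance=268335
step 2 (pay 57603): balance=213308
step 3 (pay 53298): balance=162057
step 4 (pay 56925): balance=106687

106687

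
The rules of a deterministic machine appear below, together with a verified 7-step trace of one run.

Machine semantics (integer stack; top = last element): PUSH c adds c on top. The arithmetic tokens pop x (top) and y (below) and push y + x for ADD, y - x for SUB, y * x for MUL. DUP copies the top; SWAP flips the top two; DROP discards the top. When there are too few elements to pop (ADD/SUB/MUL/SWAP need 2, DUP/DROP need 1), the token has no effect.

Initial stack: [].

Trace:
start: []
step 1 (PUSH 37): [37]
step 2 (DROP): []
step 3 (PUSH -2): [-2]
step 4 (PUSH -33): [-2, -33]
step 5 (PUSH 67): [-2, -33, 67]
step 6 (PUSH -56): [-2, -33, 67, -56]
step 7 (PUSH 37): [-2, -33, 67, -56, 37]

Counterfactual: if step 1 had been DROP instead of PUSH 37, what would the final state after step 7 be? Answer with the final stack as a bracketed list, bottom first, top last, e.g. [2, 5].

[-2, -33, 67, -56, 37]

(re-executing from step 1 with the substitution; state before step 1: [])
step 1 (DROP): []
step 2 (DROP): []
step 3 (PUSH -2): [-2]
step 4 (PUSH -33): [-2, -33]
step 5 (PUSH 67): [-2, -33, 67]
step 6 (PUSH -56): [-2, -33, 67, -56]
step 7 (PUSH 37): [-2, -33, 67, -56, 37]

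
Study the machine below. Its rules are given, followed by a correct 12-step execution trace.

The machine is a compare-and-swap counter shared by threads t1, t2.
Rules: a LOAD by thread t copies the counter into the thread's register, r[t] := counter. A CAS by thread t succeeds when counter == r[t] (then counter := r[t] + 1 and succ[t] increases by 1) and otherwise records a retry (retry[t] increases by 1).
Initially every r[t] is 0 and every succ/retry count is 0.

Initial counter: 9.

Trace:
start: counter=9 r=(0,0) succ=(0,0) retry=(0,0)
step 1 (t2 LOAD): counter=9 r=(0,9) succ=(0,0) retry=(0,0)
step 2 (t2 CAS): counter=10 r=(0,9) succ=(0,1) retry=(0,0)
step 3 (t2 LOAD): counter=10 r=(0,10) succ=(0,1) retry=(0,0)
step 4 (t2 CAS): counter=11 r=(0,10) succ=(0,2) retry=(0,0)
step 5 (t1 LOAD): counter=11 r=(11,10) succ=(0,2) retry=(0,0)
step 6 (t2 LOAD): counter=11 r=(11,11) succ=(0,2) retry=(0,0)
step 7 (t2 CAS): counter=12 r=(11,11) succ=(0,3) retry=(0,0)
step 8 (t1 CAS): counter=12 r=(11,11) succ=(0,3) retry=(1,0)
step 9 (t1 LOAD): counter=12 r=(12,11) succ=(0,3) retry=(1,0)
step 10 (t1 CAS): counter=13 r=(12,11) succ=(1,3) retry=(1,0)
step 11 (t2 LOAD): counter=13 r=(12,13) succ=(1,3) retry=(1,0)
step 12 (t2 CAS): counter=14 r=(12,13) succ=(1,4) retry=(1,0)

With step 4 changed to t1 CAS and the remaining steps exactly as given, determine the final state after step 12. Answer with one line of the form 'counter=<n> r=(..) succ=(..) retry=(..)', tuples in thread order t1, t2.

counter=13 r=(11,12) succ=(1,3) retry=(2,0)

(re-executing from step 4 with the substitution; state before step 4: counter=10 r=(0,10) succ=(0,1) retry=(0,0))
step 4 (t1 CAS): counter=10 r=(0,10) succ=(0,1) retry=(1,0)
step 5 (t1 LOAD): counter=10 r=(10,10) succ=(0,1) retry=(1,0)
step 6 (t2 LOAD): counter=10 r=(10,10) succ=(0,1) retry=(1,0)
step 7 (t2 CAS): counter=11 r=(10,10) succ=(0,2) retry=(1,0)
step 8 (t1 CAS): counter=11 r=(10,10) succ=(0,2) retry=(2,0)
step 9 (t1 LOAD): counter=11 r=(11,10) succ=(0,2) retry=(2,0)
step 10 (t1 CAS): counter=12 r=(11,10) succ=(1,2) retry=(2,0)
step 11 (t2 LOAD): counter=12 r=(11,12) succ=(1,2) retry=(2,0)
step 12 (t2 CAS): counter=13 r=(11,12) succ=(1,3) retry=(2,0)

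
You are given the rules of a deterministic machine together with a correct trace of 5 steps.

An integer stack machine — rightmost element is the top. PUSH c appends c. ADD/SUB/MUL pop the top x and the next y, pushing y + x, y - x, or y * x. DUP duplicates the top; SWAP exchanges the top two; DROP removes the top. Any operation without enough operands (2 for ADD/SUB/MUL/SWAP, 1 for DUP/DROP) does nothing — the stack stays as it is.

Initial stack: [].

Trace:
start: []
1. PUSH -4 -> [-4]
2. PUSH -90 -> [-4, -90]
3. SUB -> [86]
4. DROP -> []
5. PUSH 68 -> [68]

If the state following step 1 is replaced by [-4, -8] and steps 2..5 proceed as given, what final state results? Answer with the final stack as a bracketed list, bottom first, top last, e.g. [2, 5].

[-4, 68]

state after step 1 := [-4, -8]
2. PUSH -90 -> [-4, -8, -90]
3. SUB -> [-4, 82]
4. DROP -> [-4]
5. PUSH 68 -> [-4, 68]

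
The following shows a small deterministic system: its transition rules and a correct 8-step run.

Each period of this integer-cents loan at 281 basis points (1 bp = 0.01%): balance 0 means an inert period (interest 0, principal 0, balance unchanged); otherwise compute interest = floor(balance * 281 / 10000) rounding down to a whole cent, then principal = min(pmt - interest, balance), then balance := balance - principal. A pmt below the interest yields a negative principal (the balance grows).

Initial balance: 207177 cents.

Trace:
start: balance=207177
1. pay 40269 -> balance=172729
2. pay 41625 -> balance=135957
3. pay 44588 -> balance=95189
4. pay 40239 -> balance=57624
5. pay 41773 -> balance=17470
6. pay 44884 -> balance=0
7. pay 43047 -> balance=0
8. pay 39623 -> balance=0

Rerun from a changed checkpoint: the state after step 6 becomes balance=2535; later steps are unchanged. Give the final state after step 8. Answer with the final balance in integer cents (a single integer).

0

state after step 6 := balance=2535
7. pay 43047 -> balance=0
8. pay 39623 -> balance=0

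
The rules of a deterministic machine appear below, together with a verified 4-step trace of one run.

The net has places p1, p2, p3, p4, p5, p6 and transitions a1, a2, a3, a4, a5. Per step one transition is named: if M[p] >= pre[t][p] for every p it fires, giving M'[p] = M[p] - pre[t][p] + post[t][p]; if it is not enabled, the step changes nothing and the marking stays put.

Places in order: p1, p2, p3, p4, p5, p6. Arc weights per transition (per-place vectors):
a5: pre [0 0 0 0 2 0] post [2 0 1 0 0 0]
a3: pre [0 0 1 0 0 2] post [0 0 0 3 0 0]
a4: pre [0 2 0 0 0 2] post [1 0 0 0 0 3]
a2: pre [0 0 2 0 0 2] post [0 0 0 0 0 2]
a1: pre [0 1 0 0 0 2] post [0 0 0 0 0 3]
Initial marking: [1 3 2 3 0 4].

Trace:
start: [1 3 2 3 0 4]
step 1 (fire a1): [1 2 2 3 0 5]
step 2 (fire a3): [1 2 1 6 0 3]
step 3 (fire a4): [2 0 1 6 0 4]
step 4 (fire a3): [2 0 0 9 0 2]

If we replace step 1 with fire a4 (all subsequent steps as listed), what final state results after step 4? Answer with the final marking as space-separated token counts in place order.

2 1 0 9 0 1

(re-executing from step 1 with the substitution; state before step 1: [1 3 2 3 0 4])
step 1 (fire a4): [2 1 2 3 0 5]
step 2 (fire a3): [2 1 1 6 0 3]
step 3 (fire a4): [2 1 1 6 0 3]
step 4 (fire a3): [2 1 0 9 0 1]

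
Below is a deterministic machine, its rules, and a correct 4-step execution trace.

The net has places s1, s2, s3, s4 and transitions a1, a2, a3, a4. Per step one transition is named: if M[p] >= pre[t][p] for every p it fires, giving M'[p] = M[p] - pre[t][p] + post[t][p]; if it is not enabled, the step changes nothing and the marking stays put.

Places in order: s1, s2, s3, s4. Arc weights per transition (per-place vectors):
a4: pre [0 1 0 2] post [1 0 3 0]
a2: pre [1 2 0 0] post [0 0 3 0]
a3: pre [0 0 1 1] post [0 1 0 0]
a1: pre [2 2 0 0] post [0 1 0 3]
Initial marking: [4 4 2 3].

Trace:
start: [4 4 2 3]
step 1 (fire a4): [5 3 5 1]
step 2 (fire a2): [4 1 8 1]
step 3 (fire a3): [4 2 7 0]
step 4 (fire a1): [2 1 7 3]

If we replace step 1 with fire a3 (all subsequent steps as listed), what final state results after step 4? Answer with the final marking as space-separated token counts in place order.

(re-executing from step 1 with the substitution; state before step 1: [4 4 2 3])
step 1 (fire a3): [4 5 1 2]
step 2 (fire a2): [3 3 4 2]
step 3 (fire a3): [3 4 3 1]
step 4 (fire a1): [1 3 3 4]

1 3 3 4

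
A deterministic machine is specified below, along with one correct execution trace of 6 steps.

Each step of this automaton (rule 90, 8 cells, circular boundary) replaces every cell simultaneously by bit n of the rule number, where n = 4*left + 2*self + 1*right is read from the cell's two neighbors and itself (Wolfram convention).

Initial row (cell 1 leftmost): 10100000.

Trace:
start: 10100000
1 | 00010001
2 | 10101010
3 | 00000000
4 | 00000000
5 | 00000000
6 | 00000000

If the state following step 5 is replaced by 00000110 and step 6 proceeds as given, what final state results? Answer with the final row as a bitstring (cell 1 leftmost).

state after step 5 := 00000110
6 | 00001111

00001111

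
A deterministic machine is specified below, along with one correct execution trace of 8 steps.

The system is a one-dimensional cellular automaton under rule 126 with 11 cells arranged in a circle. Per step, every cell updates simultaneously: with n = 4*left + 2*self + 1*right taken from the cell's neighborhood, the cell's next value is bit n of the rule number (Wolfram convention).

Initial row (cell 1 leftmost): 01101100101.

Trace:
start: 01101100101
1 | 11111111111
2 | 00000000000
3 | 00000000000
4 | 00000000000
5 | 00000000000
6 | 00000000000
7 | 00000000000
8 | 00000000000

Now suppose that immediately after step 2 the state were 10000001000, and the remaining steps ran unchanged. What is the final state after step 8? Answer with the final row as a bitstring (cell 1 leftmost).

11000011111

state after step 2 := 10000001000
3 | 11000011101
4 | 01100110111
5 | 11111111101
6 | 00000000111
7 | 10000001101
8 | 11000011111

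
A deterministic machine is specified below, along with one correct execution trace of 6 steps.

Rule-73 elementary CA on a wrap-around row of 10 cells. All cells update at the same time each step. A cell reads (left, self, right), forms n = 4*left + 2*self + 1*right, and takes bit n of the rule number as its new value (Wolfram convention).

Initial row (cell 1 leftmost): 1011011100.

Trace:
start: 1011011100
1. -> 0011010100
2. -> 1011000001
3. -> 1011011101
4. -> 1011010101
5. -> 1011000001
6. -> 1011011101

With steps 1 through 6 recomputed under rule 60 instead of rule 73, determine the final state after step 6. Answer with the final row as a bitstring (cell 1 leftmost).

0010001101

(re-executing steps 1..6 under rule 60; state before step 1: 1011011100)
1. -> 1110110010
2. -> 1001101011
3. -> 0101011110
4. -> 0111110001
5. -> 1100001001
6. -> 0010001101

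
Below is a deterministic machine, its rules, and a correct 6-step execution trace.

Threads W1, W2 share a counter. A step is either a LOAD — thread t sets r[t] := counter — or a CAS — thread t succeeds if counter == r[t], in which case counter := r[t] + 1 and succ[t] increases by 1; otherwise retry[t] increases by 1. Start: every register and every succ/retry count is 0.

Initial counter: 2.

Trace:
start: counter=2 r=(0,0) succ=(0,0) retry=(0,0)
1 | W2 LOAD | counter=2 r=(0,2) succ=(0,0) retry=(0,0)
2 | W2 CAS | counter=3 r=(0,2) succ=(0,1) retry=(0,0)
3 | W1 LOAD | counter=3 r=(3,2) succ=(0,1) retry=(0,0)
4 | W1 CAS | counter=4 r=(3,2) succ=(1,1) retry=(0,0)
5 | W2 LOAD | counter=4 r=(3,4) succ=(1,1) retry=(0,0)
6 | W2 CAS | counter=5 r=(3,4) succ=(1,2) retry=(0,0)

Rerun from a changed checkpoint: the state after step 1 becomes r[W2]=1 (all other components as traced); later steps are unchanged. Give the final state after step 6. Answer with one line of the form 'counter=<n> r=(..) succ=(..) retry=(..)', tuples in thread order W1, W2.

counter=4 r=(2,3) succ=(1,1) retry=(0,1)

state after step 1 := counter=2 r=(0,1) succ=(0,0) retry=(0,0)
2 | W2 CAS | counter=2 r=(0,1) succ=(0,0) retry=(0,1)
3 | W1 LOAD | counter=2 r=(2,1) succ=(0,0) retry=(0,1)
4 | W1 CAS | counter=3 r=(2,1) succ=(1,0) retry=(0,1)
5 | W2 LOAD | counter=3 r=(2,3) succ=(1,0) retry=(0,1)
6 | W2 CAS | counter=4 r=(2,3) succ=(1,1) retry=(0,1)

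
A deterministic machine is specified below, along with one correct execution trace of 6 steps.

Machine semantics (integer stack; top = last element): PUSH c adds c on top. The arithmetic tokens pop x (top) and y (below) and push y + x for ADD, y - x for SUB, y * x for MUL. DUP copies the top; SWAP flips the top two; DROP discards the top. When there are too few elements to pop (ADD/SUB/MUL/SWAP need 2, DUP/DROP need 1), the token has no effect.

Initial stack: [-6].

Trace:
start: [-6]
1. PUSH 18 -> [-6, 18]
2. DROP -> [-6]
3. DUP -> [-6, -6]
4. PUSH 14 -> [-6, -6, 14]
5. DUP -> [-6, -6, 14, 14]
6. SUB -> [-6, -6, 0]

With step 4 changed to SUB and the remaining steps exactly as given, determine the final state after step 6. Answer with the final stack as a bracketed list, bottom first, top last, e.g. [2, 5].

[0]

(re-executing from step 4 with the substitution; state before step 4: [-6, -6])
4. SUB -> [0]
5. DUP -> [0, 0]
6. SUB -> [0]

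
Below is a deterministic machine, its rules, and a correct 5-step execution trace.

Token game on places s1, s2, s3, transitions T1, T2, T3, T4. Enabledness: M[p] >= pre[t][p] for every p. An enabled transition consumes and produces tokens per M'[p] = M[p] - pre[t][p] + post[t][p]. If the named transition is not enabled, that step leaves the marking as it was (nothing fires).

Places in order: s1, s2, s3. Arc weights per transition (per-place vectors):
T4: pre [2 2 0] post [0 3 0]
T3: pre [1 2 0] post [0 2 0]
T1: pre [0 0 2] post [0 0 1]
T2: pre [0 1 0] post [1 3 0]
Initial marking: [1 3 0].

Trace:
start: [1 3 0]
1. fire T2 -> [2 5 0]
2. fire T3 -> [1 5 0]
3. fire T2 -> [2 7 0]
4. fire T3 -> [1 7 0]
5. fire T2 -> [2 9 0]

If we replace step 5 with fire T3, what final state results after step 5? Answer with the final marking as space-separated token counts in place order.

(re-executing from step 5 with the substitution; state before step 5: [1 7 0])
5. fire T3 -> [0 7 0]

0 7 0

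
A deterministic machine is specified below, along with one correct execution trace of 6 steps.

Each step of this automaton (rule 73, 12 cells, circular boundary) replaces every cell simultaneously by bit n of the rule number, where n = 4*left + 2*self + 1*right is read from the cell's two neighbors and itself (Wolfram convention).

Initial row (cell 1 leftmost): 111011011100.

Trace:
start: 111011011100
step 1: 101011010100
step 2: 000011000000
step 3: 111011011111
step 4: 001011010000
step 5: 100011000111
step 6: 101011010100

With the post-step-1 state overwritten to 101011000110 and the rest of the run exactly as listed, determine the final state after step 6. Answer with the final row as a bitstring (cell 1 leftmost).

state after step 1 := 101011000110
step 2: 000011010110
step 3: 111011000110
step 4: 101011010110
step 5: 000011000110
step 6: 111011010110

111011010110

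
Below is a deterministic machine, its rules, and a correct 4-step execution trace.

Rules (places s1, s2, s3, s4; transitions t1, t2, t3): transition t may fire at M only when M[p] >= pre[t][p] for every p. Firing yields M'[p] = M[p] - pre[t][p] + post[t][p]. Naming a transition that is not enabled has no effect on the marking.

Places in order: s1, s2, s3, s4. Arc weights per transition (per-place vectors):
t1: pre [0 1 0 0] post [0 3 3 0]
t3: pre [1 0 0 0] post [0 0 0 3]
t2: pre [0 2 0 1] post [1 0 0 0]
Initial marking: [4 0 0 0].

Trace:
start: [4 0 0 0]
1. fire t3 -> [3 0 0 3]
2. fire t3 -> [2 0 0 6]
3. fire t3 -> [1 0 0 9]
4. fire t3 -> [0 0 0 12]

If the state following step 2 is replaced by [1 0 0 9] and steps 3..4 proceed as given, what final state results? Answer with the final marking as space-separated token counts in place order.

state after step 2 := [1 0 0 9]
3. fire t3 -> [0 0 0 12]
4. fire t3 -> [0 0 0 12]

0 0 0 12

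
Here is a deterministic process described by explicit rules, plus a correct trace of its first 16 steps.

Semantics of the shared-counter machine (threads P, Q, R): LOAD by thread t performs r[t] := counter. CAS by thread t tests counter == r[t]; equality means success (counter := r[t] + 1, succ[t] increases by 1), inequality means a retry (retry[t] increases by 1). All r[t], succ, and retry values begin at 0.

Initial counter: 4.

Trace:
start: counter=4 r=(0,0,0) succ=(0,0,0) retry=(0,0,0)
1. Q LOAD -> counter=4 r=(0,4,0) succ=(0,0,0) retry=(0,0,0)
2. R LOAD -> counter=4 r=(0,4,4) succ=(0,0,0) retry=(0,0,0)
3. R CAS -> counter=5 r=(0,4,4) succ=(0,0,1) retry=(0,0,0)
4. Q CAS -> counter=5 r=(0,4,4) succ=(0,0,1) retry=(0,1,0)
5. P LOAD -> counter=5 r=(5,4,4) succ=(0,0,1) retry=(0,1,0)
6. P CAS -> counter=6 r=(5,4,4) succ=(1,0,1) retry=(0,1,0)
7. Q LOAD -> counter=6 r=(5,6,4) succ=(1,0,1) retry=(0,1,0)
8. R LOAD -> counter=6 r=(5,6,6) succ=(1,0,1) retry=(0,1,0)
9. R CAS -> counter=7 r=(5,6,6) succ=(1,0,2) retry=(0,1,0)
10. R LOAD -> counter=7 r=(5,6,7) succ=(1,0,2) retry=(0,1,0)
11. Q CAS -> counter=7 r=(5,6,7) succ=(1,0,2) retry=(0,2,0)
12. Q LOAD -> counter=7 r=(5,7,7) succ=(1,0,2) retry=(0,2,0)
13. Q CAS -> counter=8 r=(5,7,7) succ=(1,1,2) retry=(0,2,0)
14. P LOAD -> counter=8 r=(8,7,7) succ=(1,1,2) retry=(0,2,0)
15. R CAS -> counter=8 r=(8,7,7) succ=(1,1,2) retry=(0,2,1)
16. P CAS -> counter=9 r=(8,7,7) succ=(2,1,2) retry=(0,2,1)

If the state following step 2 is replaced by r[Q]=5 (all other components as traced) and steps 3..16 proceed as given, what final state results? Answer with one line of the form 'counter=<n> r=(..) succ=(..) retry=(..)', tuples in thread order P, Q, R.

counter=10 r=(9,8,8) succ=(2,2,2) retry=(0,1,1)

state after step 2 := counter=4 r=(0,5,4) succ=(0,0,0) retry=(0,0,0)
3. R CAS -> counter=5 r=(0,5,4) succ=(0,0,1) retry=(0,0,0)
4. Q CAS -> counter=6 r=(0,5,4) succ=(0,1,1) retry=(0,0,0)
5. P LOAD -> counter=6 r=(6,5,4) succ=(0,1,1) retry=(0,0,0)
6. P CAS -> counter=7 r=(6,5,4) succ=(1,1,1) retry=(0,0,0)
7. Q LOAD -> counter=7 r=(6,7,4) succ=(1,1,1) retry=(0,0,0)
8. R LOAD -> counter=7 r=(6,7,7) succ=(1,1,1) retry=(0,0,0)
9. R CAS -> counter=8 r=(6,7,7) succ=(1,1,2) retry=(0,0,0)
10. R LOAD -> counter=8 r=(6,7,8) succ=(1,1,2) retry=(0,0,0)
11. Q CAS -> counter=8 r=(6,7,8) succ=(1,1,2) retry=(0,1,0)
12. Q LOAD -> counter=8 r=(6,8,8) succ=(1,1,2) retry=(0,1,0)
13. Q CAS -> counter=9 r=(6,8,8) succ=(1,2,2) retry=(0,1,0)
14. P LOAD -> counter=9 r=(9,8,8) succ=(1,2,2) retry=(0,1,0)
15. R CAS -> counter=9 r=(9,8,8) succ=(1,2,2) retry=(0,1,1)
16. P CAS -> counter=10 r=(9,8,8) succ=(2,2,2) retry=(0,1,1)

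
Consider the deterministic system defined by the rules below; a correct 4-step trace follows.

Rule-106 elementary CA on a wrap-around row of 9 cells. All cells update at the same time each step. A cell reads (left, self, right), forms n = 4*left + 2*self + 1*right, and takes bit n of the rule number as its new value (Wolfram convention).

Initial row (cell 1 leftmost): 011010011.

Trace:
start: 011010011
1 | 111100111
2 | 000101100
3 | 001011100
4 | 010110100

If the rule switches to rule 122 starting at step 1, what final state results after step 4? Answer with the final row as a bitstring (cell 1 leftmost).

(re-executing steps 1..4 under rule 122; state before step 1: 011010011)
1 | 111101111
2 | 000111000
3 | 001101100
4 | 011111110

011111110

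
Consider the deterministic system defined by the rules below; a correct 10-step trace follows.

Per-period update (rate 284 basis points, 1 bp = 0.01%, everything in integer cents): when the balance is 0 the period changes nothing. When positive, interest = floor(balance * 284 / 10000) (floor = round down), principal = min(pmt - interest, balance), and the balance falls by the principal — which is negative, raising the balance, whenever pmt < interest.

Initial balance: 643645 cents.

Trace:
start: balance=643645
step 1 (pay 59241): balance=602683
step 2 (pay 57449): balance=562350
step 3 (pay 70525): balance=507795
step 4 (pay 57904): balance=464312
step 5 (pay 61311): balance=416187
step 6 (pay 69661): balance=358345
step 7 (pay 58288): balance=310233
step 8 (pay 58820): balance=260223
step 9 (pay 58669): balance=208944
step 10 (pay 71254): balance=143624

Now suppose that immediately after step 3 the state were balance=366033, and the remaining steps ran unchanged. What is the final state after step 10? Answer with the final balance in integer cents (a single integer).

0

state after step 3 := balance=366033
step 4 (pay 57904): balance=318524
step 5 (pay 61311): balance=266259
step 6 (pay 69661): balance=204159
step 7 (pay 58288): balance=151669
step 8 (pay 58820): balance=97156
step 9 (pay 58669): balance=41246
step 10 (pay 71254): balance=0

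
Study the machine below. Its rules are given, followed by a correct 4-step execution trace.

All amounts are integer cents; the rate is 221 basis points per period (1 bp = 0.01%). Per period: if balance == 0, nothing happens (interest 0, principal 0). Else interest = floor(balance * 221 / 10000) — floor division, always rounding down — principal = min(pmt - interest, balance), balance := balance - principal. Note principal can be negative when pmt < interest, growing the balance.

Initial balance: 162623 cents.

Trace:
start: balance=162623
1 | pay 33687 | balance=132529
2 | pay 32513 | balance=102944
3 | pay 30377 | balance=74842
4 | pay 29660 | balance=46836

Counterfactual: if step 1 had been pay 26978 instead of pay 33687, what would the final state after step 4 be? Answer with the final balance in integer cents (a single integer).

(re-executing from step 1 with the substitution; state before step 1: balance=162623)
1 | pay 26978 | balance=139238
2 | pay 32513 | balance=109802
3 | pay 30377 | balance=81851
4 | pay 29660 | balance=53999

53999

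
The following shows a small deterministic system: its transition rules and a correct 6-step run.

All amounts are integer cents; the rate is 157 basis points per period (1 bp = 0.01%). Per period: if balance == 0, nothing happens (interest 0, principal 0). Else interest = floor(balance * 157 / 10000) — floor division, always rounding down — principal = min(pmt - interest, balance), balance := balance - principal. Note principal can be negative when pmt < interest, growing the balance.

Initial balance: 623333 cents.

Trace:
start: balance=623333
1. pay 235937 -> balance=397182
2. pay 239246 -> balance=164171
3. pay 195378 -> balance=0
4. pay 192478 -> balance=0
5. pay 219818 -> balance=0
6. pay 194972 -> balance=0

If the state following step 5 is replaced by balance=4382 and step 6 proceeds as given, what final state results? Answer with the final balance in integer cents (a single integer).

state after step 5 := balance=4382
6. pay 194972 -> balance=0

0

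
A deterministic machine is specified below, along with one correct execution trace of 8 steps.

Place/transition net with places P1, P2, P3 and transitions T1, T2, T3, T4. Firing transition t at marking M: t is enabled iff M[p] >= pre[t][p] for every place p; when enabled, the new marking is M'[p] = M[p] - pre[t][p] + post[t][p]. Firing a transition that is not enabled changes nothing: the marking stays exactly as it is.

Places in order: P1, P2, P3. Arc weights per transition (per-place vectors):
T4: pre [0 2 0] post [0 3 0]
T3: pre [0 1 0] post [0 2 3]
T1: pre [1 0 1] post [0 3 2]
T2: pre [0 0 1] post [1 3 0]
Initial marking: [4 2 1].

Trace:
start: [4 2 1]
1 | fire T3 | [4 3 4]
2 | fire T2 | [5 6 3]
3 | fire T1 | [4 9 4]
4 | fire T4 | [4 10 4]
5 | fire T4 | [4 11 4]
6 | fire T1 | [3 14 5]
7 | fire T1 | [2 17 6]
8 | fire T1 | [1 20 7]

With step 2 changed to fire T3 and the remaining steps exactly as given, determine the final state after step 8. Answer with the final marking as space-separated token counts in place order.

0 18 11

(re-executing from step 2 with the substitution; state before step 2: [4 3 4])
2 | fire T3 | [4 4 7]
3 | fire T1 | [3 7 8]
4 | fire T4 | [3 8 8]
5 | fire T4 | [3 9 8]
6 | fire T1 | [2 12 9]
7 | fire T1 | [1 15 10]
8 | fire T1 | [0 18 11]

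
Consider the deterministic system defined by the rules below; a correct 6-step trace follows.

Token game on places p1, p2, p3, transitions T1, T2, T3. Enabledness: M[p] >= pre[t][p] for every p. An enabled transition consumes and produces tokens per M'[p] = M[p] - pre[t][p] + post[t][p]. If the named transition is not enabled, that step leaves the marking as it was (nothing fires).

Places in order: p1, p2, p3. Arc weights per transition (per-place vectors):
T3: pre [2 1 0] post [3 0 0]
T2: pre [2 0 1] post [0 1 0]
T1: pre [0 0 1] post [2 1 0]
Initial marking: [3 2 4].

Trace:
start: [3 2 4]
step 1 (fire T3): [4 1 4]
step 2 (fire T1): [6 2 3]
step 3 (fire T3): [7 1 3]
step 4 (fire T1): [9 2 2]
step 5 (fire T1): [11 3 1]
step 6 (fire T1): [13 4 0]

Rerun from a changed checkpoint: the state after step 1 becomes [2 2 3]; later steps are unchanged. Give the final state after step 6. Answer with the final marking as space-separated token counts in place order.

9 4 0

state after step 1 := [2 2 3]
step 2 (fire T1): [4 3 2]
step 3 (fire T3): [5 2 2]
step 4 (fire T1): [7 3 1]
step 5 (fire T1): [9 4 0]
step 6 (fire T1): [9 4 0]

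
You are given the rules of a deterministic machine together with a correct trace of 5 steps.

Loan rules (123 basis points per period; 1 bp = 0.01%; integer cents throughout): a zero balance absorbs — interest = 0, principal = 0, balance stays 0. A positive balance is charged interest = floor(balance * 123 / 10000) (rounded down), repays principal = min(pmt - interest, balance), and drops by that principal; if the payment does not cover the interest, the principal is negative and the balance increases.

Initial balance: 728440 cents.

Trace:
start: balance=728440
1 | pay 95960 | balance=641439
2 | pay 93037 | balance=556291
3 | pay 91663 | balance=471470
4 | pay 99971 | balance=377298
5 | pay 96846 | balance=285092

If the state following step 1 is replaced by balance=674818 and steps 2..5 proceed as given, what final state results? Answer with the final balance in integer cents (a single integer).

320143

state after step 1 := balance=674818
2 | pay 93037 | balance=590081
3 | pay 91663 | balance=505675
4 | pay 99971 | balance=411923
5 | pay 96846 | balance=320143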